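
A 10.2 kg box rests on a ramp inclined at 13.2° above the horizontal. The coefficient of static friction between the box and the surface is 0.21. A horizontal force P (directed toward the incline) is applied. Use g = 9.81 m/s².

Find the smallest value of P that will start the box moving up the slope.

At impending motion up the slope, friction acts down-slope at its limit: f = μ_s N.
Perpendicular to the incline: N = m g cos θ + P sin θ.
Along the incline: P cos θ = m g sin θ + μ_s N = m g sin θ + μ_s (m g cos θ + P sin θ).
Solving, P (cos θ − μ_s sin θ) = m g (sin θ + μ_s cos θ), so P = 10.2×9.81×(sin 13.2° + 0.21 cos 13.2°)/(cos 13.2° − 0.21 sin 13.2°) = 100×0.4328/0.9256 = 46.8 N.

P ≈ 46.8 N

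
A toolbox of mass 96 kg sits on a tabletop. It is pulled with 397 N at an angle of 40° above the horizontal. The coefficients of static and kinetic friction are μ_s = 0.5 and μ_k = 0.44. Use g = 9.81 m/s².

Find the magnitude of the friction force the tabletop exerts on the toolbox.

Vertical equilibrium gives N = m g − P sin α = 686.6 N.
The horizontal driving force is P cos α = 304.1 N, so equilibrium needs friction f = 304.1 N.
μ_s N = 0.5 × 686.6 = 343.3 N.
Since 304.1 N does not exceed the limit, the toolbox stays at rest and f = 304 N.

f ≈ 304 N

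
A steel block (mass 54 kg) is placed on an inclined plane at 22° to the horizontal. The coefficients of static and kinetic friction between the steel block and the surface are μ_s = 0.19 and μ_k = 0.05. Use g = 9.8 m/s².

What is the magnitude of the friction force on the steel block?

Normal force: N = m g cos θ = 54 × 9.8 × cos 22° = 490.7 N.
Along the slope the weight component is m g sin θ = 198.2 N; friction must supply exactly this, acting up-slope.
The static-friction ceiling is μ_s N = 0.19 × 490.7 = 93.23 N.
|198.2| exceeds 93.23 N, so the steel block slips down-slope; friction is kinetic, f = μ_k N = 0.05×490.7 = 24.5 N.

f ≈ 24.5 N (up the incline)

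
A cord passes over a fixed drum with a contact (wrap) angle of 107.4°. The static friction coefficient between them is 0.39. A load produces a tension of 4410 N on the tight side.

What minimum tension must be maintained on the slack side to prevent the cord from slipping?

Capstan equation at impending slip: T_tight/T_slack = e^{μβ}.
β = 107.4° = 1.874 rad; e^{μβ} = e^{0.39×1.874} = 2.077.
T_slack = T_tight / e^{μβ} = 4410 / 2.077 = 2120 N.

T_min ≈ 2120 N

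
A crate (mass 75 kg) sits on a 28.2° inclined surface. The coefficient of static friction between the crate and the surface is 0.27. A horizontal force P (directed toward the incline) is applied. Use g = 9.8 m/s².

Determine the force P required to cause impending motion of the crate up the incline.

P ≈ 693 N

At impending motion up the slope, friction acts down-slope at its limit: f = μ_s N.
Perpendicular to the incline: N = m g cos θ + P sin θ.
Along the incline: P cos θ = m g sin θ + μ_s N = m g sin θ + μ_s (m g cos θ + P sin θ).
Solving, P (cos θ − μ_s sin θ) = m g (sin θ + μ_s cos θ), so P = 75×9.8×(sin 28.2° + 0.27 cos 28.2°)/(cos 28.2° − 0.27 sin 28.2°) = 735×0.7105/0.7537 = 693 N.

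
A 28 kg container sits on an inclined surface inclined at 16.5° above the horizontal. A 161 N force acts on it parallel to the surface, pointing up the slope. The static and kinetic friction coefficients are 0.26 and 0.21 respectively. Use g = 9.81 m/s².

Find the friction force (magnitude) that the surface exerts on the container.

f ≈ 55.3 N (down the incline)

Perpendicular to the surface, N = m g cos θ = 28·9.81·cos 16.5° = 263.4 N.
For equilibrium along the incline the friction force must supply f = m g sin θ − P = 78.01 − 161 = -82.99 N (positive meaning up-slope).
Maximum static friction available: μ_s N = 0.26 × 263.4 = 68.48 N.
|-82.99| exceeds 68.48 N, so the container slips up-slope; friction is kinetic, f = μ_k N = 0.21×263.4 = 55.3 N.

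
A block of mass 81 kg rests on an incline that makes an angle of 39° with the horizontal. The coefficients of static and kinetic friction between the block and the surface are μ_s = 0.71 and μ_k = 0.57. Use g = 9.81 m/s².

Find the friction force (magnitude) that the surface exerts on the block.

Normal force: N = m g cos θ = 81 × 9.81 × cos 39° = 617.5 N.
For equilibrium along the incline, friction must balance the weight component: f = m g sin θ = 500.1 N up the slope.
Maximum static friction available: μ_s N = 0.71 × 617.5 = 438.4 N.
Since |500.1| > 438.4 N, static friction cannot hold it; the block slides down the incline and kinetic friction applies: f = μ_k N = 0.57 × 617.5 = 352 N.

f ≈ 352 N (up the incline)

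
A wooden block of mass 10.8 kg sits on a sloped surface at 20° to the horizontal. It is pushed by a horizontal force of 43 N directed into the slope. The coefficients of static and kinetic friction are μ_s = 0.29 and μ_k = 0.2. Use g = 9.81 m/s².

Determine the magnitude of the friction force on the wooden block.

Normal direction: N = m g cos θ + P sin θ = 114.3 N.
Parallel to the incline: P cos θ − m g sin θ = 40.41 − 36.24 = 4.17 N; the friction needed to balance this is 4.17 N acting down the slope.
The limit of static friction is μ_s N = 33.14 N.
|f_req| = 4.17 ≤ 33.14 N → the wooden block is in equilibrium; friction equals the required value.

f ≈ 4.17 N (down the incline)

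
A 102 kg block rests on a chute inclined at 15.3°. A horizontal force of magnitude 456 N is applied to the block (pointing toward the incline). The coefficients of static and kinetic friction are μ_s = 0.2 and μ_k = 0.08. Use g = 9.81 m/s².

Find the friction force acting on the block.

The horizontal push has a component P sin θ into the surface, so N = m g cos θ + P sin θ = 965.2 + 120.3 = 1085 N.
Parallel to the incline: P cos θ − m g sin θ = 439.8 − 264 = 175.8 N; the friction needed to balance this is 175.8 N acting down the slope.
The limit of static friction is μ_s N = 217.1 N.
Since 175.8 N is within the 217.1 N limit, the block stays put and friction is exactly 176 N.

f ≈ 176 N (down the incline)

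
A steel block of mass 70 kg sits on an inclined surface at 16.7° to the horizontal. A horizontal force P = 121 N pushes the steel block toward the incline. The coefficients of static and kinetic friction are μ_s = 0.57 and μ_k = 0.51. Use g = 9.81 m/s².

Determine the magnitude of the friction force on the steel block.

The horizontal push has a component P sin θ into the surface, so N = m g cos θ + P sin θ = 657.7 + 34.77 = 692.5 N.
Parallel to the incline: P cos θ − m g sin θ = 115.9 − 197.3 = -81.43 N; the friction needed to balance this is 81.43 N acting up the slope.
Maximum static friction: μ_s N = 0.57 × 692.5 = 394.7 N.
Since 81.43 N is within the 394.7 N limit, the steel block stays put and friction is exactly 81.4 N.

f ≈ 81.4 N (up the incline)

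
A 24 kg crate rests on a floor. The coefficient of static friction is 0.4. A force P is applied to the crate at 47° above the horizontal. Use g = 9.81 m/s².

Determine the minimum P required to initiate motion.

N = m g − P sin α (the pull lifts the crate).
At impending slip, P cos α = μ_s N = μ_s (m g − P sin α).
Solving: P (cos α + μ_s sin α) = μ_s m g → P = 0.4×235/(cos 47° + 0.4 sin 47°) = 94.2/0.9745 = 96.6 N.

P ≈ 96.6 N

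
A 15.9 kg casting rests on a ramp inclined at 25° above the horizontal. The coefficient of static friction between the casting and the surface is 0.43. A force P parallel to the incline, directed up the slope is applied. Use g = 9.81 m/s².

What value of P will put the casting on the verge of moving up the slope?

At impending motion up the slope, friction acts down-slope at its limit: f = μ_s N.
P is parallel to the surface, so N = m g cos θ = 141 N.
Along the incline: P = m g sin θ + μ_s N = 65.9 + 0.43×141 = 127 N.

P ≈ 127 N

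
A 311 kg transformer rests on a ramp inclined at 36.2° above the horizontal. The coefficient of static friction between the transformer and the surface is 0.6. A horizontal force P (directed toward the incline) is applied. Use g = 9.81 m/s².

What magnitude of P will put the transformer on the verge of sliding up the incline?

At impending motion up the slope, friction acts down-slope at its limit: f = μ_s N.
Perpendicular to the incline: N = m g cos θ + P sin θ.
Along the incline: P cos θ = m g sin θ + μ_s N = m g sin θ + μ_s (m g cos θ + P sin θ).
Solving, P (cos θ − μ_s sin θ) = m g (sin θ + μ_s cos θ), so P = 311×9.81×(sin 36.2° + 0.6 cos 36.2°)/(cos 36.2° − 0.6 sin 36.2°) = 3050×1.075/0.4526 = 7240 N.

P ≈ 7240 N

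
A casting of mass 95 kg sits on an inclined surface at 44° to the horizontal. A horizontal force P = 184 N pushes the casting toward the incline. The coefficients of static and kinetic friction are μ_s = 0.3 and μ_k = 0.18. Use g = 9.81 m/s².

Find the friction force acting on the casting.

Normal direction: N = m g cos θ + P sin θ = 798.2 N.
Along the incline, the net driving force (taking up-slope positive) is P cos θ − m g sin θ = 132.4 − 647.4 = -515 N, so equilibrium requires friction f = 515 N (up-slope).
The limit of static friction is μ_s N = 239.5 N.
The required 515 N exceeds the static limit, so the casting slides down-slope and f = μ_k N = 0.18×798.2 = 144 N.

f ≈ 144 N (up the incline)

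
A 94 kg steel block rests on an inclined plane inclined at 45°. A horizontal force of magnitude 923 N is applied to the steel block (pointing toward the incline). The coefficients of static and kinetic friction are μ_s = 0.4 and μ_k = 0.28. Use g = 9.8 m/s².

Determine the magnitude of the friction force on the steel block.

f ≈ 1.27 N (down the incline)

Normal direction: N = m g cos θ + P sin θ = 1304 N.
Parallel to the incline: P cos θ − m g sin θ = 652.7 − 651.4 = 1.273 N; the friction needed to balance this is 1.273 N acting down the slope.
The limit of static friction is μ_s N = 521.6 N.
|f_req| = 1.273 ≤ 521.6 N → the steel block is in equilibrium; friction equals the required value.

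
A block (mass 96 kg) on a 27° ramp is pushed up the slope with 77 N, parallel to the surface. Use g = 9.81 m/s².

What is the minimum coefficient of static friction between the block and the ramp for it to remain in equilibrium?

N = m g cos θ = 839.1 N.
Friction must make up the shortfall along the incline: f = m g sin θ − P = 427.6 − 77 = 350.6 N.
At the threshold f = μ_s N, so μ_s,min = 350.6/839.1 = 0.418.

μ_s,min ≈ 0.418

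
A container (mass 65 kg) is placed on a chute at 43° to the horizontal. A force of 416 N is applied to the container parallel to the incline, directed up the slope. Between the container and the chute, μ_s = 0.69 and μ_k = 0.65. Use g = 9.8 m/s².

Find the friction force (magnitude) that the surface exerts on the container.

Normal force: N = m g cos θ = 65 × 9.8 × cos 43° = 465.9 N.
The friction needed for equilibrium is m g sin θ − P = 434.4 − 416 = 18.43 N, measured positive up-slope.
Maximum static friction available: μ_s N = 0.69 × 465.9 = 321.5 N.
Since |18.43| ≤ 321.5 N, static friction is sufficient; f equals the required value, not μ_s N.

f ≈ 18.4 N (up the incline)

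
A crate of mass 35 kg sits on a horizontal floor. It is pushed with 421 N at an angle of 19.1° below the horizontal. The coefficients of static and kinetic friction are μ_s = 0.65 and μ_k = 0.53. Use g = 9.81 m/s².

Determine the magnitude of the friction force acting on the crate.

Vertical equilibrium gives N = m g + P sin α = 481.1 N.
Horizontally, friction must balance P cos α = 397.8 N.
μ_s N = 0.65 × 481.1 = 312.7 N.
The required friction exceeds μ_s N, so the crate moves and f = μ_k N = 255 N.

f ≈ 255 N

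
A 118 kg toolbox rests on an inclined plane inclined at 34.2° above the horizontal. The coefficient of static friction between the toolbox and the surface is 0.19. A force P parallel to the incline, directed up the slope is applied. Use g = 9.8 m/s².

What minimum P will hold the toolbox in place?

The toolbox tends to slide down (tan θ > μ_s), so at the point of impending slip friction acts up-slope at its limit: f = μ_s N.
P is parallel to the surface, so N = m g cos θ = 956 N.
Along the incline: P + μ_s N = m g sin θ, so P = 650 − 0.19×956 = 468 N.

P_min ≈ 468 N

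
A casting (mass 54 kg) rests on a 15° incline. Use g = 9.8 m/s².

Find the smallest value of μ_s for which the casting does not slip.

μ_s,min ≈ 0.268

At the slip threshold m g sin θ = μ_s m g cos θ, so μ_s,min = tan θ.
μ_s,min = tan 15° = 0.268.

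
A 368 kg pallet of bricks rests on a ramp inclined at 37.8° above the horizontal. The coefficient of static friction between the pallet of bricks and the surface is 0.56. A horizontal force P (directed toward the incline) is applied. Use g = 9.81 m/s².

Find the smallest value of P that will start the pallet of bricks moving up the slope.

At impending motion up the slope, friction acts down-slope at its limit: f = μ_s N.
Perpendicular to the incline: N = m g cos θ + P sin θ.
Along the incline: P cos θ = m g sin θ + μ_s N = m g sin θ + μ_s (m g cos θ + P sin θ).
Solving, P (cos θ − μ_s sin θ) = m g (sin θ + μ_s cos θ), so P = 368×9.81×(sin 37.8° + 0.56 cos 37.8°)/(cos 37.8° − 0.56 sin 37.8°) = 3610×1.055/0.4469 = 8530 N.

P ≈ 8530 N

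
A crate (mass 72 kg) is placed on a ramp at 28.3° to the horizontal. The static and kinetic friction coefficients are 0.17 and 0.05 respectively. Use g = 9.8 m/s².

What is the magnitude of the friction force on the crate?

Perpendicular to the surface, N = m g cos θ = 72·9.8·cos 28.3° = 621.3 N.
Along the slope the weight component is m g sin θ = 334.5 N; friction must supply exactly this, acting up-slope.
The static-friction ceiling is μ_s N = 0.17 × 621.3 = 105.6 N.
|334.5| exceeds 105.6 N, so the crate slips down-slope; friction is kinetic, f = μ_k N = 0.05×621.3 = 31.1 N.

f ≈ 31.1 N (up the incline)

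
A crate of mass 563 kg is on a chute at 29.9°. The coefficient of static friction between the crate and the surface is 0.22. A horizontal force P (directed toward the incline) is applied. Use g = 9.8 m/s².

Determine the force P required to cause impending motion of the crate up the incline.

At impending motion up the slope, friction acts down-slope at its limit: f = μ_s N.
Perpendicular to the incline: N = m g cos θ + P sin θ.
Along the incline: P cos θ = m g sin θ + μ_s N = m g sin θ + μ_s (m g cos θ + P sin θ).
Solving, P (cos θ − μ_s sin θ) = m g (sin θ + μ_s cos θ), so P = 563×9.8×(sin 29.9° + 0.22 cos 29.9°)/(cos 29.9° − 0.22 sin 29.9°) = 5520×0.6892/0.7572 = 5020 N.

P ≈ 5020 N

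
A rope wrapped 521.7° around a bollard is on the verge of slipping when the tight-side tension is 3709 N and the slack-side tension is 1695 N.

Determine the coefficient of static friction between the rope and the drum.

μ ≈ 0.086

T₂/T₁ = e^{μβ} → μ = ln(T₂/T₁)/β.
β = 521.7° = 9.105 rad.
μ = ln(3709/1695)/9.105 = ln(2.188)/9.105 = 0.086.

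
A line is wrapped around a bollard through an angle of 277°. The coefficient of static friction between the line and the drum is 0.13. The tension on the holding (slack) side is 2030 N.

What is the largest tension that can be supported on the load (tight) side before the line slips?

At impending slip the capstan equation gives T₂/T₁ = e^{μβ} with β in radians.
β = 277° × π/180 = 4.835 rad.
e^{μβ} = e^{0.13×4.835} = 1.875.
T₂ = T₁ · e^{μβ} = 2030 × 1.875 = 3810 N.

T_max ≈ 3810 N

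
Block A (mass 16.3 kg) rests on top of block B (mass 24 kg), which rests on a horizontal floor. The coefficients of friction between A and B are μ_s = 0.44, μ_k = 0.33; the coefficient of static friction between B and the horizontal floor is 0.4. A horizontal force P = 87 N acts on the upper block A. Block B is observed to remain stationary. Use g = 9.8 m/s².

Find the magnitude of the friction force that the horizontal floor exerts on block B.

Between the blocks, N₁ = m_A g = 159.7 N.
Maximum static friction on A from B: μ_s N₁ = 0.44×159.7 = 70.29 N.
P = 87 N exceeds that limit, so A slips over B and the interface friction becomes kinetic: f₁ = μ_k N₁ = 0.33×159.7 = 52.7 N.
By Newton's third law B feels 52.7 N forward from A. With B stationary, the floor's static friction on B balances it: f₂ = 52.7 N (well within μ_s(m_A+m_B)g = 158 N).

f ≈ 52.7 N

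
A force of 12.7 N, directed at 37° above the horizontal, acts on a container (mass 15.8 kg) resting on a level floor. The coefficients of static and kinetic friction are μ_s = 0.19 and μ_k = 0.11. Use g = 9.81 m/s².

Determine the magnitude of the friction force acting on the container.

The vertical component of P reduces the normal force: N = m g − P sin α = 155 − 7.643 = 147.4 N.
Horizontally, friction must balance P cos α = 10.14 N.
μ_s N = 0.19 × 147.4 = 28 N.
Since 10.14 N does not exceed the limit, the container stays at rest and f = 10.1 N.

f ≈ 10.1 N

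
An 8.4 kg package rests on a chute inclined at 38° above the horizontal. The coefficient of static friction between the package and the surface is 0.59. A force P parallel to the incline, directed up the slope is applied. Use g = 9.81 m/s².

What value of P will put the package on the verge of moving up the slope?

P ≈ 89 N

At impending motion up the slope, friction acts down-slope at its limit: f = μ_s N.
P is parallel to the surface, so N = m g cos θ = 64.9 N.
Along the incline: P = m g sin θ + μ_s N = 50.7 + 0.59×64.9 = 89 N.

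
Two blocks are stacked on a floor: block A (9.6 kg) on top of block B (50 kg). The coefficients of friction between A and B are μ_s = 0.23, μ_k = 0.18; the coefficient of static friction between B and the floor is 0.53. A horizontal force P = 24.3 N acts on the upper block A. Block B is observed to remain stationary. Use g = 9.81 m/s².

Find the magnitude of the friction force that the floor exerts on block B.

f ≈ 17 N

Normal force at the A–B interface: N₁ = m_A g = 94.18 N.
Maximum static friction on A from B: μ_s N₁ = 0.23×94.18 = 21.66 N.
Since P = 24.3 N > 21.66 N, A slides on B; the A–B friction is kinetic: f₁ = μ_k N₁ = 0.18×94.18 = 17 N.
B experiences an equal 17 N forward from A (third law). B is in equilibrium, so the floor supplies f₂ = 17 N of static friction (limit μ_s(m_A+m_B)g = 309.9 N, not exceeded).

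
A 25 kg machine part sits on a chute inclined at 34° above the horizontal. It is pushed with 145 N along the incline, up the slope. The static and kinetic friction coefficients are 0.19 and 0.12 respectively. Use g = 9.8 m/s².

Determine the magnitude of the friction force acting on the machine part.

Perpendicular to the surface, N = m g cos θ = 25·9.8·cos 34° = 203.1 N.
Parallel to the incline, ΣF = 0 gives f = m g sin θ − P = 137 − 145 = -7.998 N (up-slope positive).
Maximum static friction available: μ_s N = 0.19 × 203.1 = 38.59 N.
Since |-7.998| ≤ 38.59 N, static friction is sufficient; f equals the required value, not μ_s N.

f ≈ 8 N (down the incline)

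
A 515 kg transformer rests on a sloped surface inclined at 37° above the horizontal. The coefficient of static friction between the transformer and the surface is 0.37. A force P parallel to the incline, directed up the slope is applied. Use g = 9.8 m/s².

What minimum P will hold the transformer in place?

P_min ≈ 1550 N

The transformer tends to slide down (tan θ > μ_s), so at the point of impending slip friction acts up-slope at its limit: f = μ_s N.
P is parallel to the surface, so N = m g cos θ = 4030 N.
Along the incline: P + μ_s N = m g sin θ, so P = 3040 − 0.37×4030 = 1550 N.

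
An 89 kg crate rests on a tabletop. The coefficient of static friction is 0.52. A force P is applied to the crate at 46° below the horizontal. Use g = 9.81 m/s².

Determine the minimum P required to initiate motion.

N = m g + P sin α (the push presses the crate into the tabletop).
At impending slip, P cos α = μ_s N = μ_s (m g + P sin α).
Solving: P (cos α − μ_s sin α) = μ_s m g → P = 0.52×873/(cos 46° − 0.52 sin 46°) = 454/0.3206 = 1420 N.

P ≈ 1420 N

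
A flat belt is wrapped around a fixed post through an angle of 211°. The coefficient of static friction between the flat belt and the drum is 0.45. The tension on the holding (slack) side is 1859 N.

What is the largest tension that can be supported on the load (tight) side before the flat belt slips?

T_max ≈ 9750 N

At impending slip the capstan equation gives T₂/T₁ = e^{μβ} with β in radians.
β = 211° × π/180 = 3.683 rad.
e^{μβ} = e^{0.45×3.683} = 5.245.
T₂ = T₁ · e^{μβ} = 1859 × 5.245 = 9750 N.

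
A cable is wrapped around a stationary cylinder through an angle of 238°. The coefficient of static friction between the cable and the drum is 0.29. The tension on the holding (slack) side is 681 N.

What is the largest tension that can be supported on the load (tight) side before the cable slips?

At impending slip the capstan equation gives T₂/T₁ = e^{μβ} with β in radians.
β = 238° × π/180 = 4.154 rad.
e^{μβ} = e^{0.29×4.154} = 3.336.
T₂ = T₁ · e^{μβ} = 681 × 3.336 = 2270 N.

T_max ≈ 2270 N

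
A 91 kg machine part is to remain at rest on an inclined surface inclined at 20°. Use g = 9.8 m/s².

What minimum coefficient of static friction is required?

At the slip threshold m g sin θ = μ_s m g cos θ, so μ_s,min = tan θ.
μ_s,min = tan 20° = 0.364.

μ_s,min ≈ 0.364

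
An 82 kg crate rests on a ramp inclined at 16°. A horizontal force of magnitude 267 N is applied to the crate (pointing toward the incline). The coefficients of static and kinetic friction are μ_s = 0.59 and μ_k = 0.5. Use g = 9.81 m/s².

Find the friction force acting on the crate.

Resolve perpendicular to the incline: N = m g cos θ + P sin θ = 82×9.81×cos 16° + 267×sin 16° = 846.9 N.
Along the incline, the net driving force (taking up-slope positive) is P cos θ − m g sin θ = 256.7 − 221.7 = 34.93 N, so equilibrium requires friction f = -34.93 N (down-slope).
The limit of static friction is μ_s N = 499.6 N.
Since 34.93 N is within the 499.6 N limit, the crate stays put and friction is exactly 34.9 N.

f ≈ 34.9 N (down the incline)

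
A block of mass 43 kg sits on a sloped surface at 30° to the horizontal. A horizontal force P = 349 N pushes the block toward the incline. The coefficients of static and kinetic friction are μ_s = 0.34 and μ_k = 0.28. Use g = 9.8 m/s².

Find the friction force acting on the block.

f ≈ 91.5 N (down the incline)

Resolve perpendicular to the incline: N = m g cos θ + P sin θ = 43×9.8×cos 30° + 349×sin 30° = 539.4 N.
Along the incline, the net driving force (taking up-slope positive) is P cos θ − m g sin θ = 302.2 − 210.7 = 91.54 N, so equilibrium requires friction f = -91.54 N (down-slope).
Maximum static friction: μ_s N = 0.34 × 539.4 = 183.4 N.
Since 91.54 N is within the 183.4 N limit, the block stays put and friction is exactly 91.5 N.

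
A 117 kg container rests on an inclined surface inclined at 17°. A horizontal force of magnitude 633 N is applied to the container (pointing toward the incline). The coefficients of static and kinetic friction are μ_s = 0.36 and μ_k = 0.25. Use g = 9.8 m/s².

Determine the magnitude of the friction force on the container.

f ≈ 270 N (down the incline)

Normal direction: N = m g cos θ + P sin θ = 1282 N.
Along the incline, the net driving force (taking up-slope positive) is P cos θ − m g sin θ = 605.3 − 335.2 = 270.1 N, so equilibrium requires friction f = -270.1 N (down-slope).
The limit of static friction is μ_s N = 461.4 N.
|f_req| = 270.1 ≤ 461.4 N → the container is in equilibrium; friction equals the required value.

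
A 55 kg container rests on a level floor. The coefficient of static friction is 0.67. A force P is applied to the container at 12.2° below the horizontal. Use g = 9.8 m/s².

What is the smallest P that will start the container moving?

P ≈ 432 N

N = m g + P sin α (the push presses the container into the level floor).
At impending slip, P cos α = μ_s N = μ_s (m g + P sin α).
Solving: P (cos α − μ_s sin α) = μ_s m g → P = 0.67×539/(cos 12.2° − 0.67 sin 12.2°) = 361/0.8358 = 432 N.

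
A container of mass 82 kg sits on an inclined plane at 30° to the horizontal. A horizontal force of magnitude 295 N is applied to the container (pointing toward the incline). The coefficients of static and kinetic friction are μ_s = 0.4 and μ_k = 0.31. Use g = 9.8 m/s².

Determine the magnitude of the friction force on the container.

The horizontal push has a component P sin θ into the surface, so N = m g cos θ + P sin θ = 695.9 + 147.5 = 843.4 N.
Along the incline, the net driving force (taking up-slope positive) is P cos θ − m g sin θ = 255.5 − 401.8 = -146.3 N, so equilibrium requires friction f = 146.3 N (up-slope).
Maximum static friction: μ_s N = 0.4 × 843.4 = 337.4 N.
|f_req| = 146.3 ≤ 337.4 N → the container is in equilibrium; friction equals the required value.

f ≈ 146 N (up the incline)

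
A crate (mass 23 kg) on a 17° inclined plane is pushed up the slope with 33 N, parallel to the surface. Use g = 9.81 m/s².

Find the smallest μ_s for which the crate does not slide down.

μ_s,min ≈ 0.153

N = m g cos θ = 215.8 N.
Friction must make up the shortfall along the incline: f = m g sin θ − P = 65.97 − 33 = 32.97 N.
At the threshold f = μ_s N, so μ_s,min = 32.97/215.8 = 0.153.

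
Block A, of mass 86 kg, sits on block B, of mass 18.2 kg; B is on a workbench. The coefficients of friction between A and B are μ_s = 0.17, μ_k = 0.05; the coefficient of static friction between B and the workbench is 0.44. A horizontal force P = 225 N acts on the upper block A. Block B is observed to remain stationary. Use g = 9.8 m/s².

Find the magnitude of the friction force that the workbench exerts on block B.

Normal force at the A–B interface: N₁ = m_A g = 842.8 N.
Maximum static friction on A from B: μ_s N₁ = 0.17×842.8 = 143.3 N.
P = 225 N exceeds that limit, so A slips over B and the interface friction becomes kinetic: f₁ = μ_k N₁ = 0.05×842.8 = 42.1 N.
By Newton's third law B feels 42.1 N forward from A. With B stationary, the floor's static friction on B balances it: f₂ = 42.1 N (well within μ_s(m_A+m_B)g = 449.3 N).

f ≈ 42.1 N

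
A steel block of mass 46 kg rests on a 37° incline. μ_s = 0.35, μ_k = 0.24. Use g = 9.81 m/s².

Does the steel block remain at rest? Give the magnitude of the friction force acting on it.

N = m g cos θ = 360 N.
Down-slope weight component: m g sin θ = 272 N.
μ_s N = 126 N.
272 > 126 N, so it slides; kinetic friction f = μ_k N = 0.24×360 = 86.5 N.

f ≈ 86.5 N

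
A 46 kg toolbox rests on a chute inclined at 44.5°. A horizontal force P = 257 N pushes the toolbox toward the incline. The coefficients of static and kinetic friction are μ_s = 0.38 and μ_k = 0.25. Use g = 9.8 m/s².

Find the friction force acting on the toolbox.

f ≈ 133 N (up the incline)

Resolve perpendicular to the incline: N = m g cos θ + P sin θ = 46×9.8×cos 44.5° + 257×sin 44.5° = 501.7 N.
Along the incline, the net driving force (taking up-slope positive) is P cos θ − m g sin θ = 183.3 − 316 = -132.7 N, so equilibrium requires friction f = 132.7 N (up-slope).
The limit of static friction is μ_s N = 190.6 N.
|f_req| = 132.7 ≤ 190.6 N → the toolbox is in equilibrium; friction equals the required value.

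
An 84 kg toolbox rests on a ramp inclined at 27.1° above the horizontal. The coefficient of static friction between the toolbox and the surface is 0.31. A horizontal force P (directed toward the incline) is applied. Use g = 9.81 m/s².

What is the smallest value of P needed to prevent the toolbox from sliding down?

The toolbox tends to slide down (tan θ > μ_s), so at the point of impending slip friction acts up-slope at its limit: f = μ_s N.
Perpendicular to the incline: N = m g cos θ + P sin θ.
Along the incline: P cos θ + μ_s N = m g sin θ, i.e. P cos θ + μ_s (m g cos θ + P sin θ) = m g sin θ.
Solving, P (cos θ + μ_s sin θ) = m g (sin θ − μ_s cos θ), so P = 824×0.1796/1.031 = 143 N.

P_min ≈ 143 N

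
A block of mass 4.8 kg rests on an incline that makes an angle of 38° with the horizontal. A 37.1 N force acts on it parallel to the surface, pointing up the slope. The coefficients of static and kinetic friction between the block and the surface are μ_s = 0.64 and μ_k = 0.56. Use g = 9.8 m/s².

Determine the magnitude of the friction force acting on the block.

f ≈ 8.14 N (down the incline)

Normal force: N = m g cos θ = 4.8 × 9.8 × cos 38° = 37.07 N.
Parallel to the incline, ΣF = 0 gives f = m g sin θ − P = 28.96 − 37.1 = -8.139 N (up-slope positive).
The static-friction ceiling is μ_s N = 0.64 × 37.07 = 23.72 N.
Since |-8.139| ≤ 23.72 N, no slip — friction simply equals what equilibrium demands.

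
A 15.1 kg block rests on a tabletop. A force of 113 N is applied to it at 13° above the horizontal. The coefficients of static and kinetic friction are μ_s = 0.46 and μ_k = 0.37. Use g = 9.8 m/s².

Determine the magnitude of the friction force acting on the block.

f ≈ 45.3 N

Vertical equilibrium gives N = m g − P sin α = 122.6 N.
The horizontal driving force is P cos α = 110.1 N, so equilibrium needs friction f = 110.1 N.
The static-friction limit is μ_s N = 56.38 N.
The required friction exceeds μ_s N, so the block moves and f = μ_k N = 45.3 N.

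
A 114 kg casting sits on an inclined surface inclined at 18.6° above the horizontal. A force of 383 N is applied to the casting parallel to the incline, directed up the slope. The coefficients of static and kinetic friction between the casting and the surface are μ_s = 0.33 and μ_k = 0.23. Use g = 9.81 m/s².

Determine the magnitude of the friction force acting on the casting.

Normal force: N = m g cos θ = 114 × 9.81 × cos 18.6° = 1060 N.
For equilibrium along the incline the friction force must supply f = m g sin θ − P = 356.7 − 383 = -26.3 N (positive meaning up-slope).
Maximum static friction available: μ_s N = 0.33 × 1060 = 349.8 N.
Since |-26.3| ≤ 349.8 N, static friction is sufficient; f equals the required value, not μ_s N.

f ≈ 26.3 N (down the incline)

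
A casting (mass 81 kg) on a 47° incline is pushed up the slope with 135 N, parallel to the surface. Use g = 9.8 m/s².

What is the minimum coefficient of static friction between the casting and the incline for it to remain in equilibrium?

μ_s,min ≈ 0.823

N = m g cos θ = 541.4 N.
Friction must make up the shortfall along the incline: f = m g sin θ − P = 580.5 − 135 = 445.5 N.
At the threshold f = μ_s N, so μ_s,min = 445.5/541.4 = 0.823.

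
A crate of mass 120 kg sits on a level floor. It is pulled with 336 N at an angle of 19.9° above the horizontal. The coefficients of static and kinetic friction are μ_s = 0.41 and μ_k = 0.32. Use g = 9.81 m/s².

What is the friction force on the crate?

Vertical equilibrium gives N = m g − P sin α = 1063 N.
The horizontal driving force is P cos α = 315.9 N, so equilibrium needs friction f = 315.9 N.
The static-friction limit is μ_s N = 435.8 N.
315.9 ≤ 435.8 N → static; friction equals the required 316 N.

f ≈ 316 N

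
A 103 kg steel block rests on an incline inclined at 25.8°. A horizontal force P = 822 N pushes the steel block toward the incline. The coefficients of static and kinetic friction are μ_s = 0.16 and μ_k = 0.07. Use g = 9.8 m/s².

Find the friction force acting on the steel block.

f ≈ 88.7 N (down the incline)

The horizontal push has a component P sin θ into the surface, so N = m g cos θ + P sin θ = 908.8 + 357.8 = 1267 N.
Parallel to the incline: P cos θ − m g sin θ = 740.1 − 439.3 = 300.7 N; the friction needed to balance this is 300.7 N acting down the slope.
The limit of static friction is μ_s N = 202.6 N.
|f_req| = 300.7 > 202.6 N → the steel block slides up the incline; f = μ_k N = 0.07 × 1267 = 88.7 N.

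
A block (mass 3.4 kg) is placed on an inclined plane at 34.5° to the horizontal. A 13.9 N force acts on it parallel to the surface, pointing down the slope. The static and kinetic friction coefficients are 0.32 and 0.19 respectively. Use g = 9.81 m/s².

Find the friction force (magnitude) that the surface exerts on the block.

f ≈ 5.22 N (up the incline)

Perpendicular to the surface, N = m g cos θ = 3.4·9.81·cos 34.5° = 27.49 N.
For equilibrium along the incline the friction force must supply f = m g sin θ + P = 18.89 + 13.9 = 32.79 N (positive meaning up-slope).
Static friction can supply at most μ_s N = 8.796 N.
Since |32.79| > 8.796 N, static friction cannot hold it; the block slides down the incline and kinetic friction applies: f = μ_k N = 0.19 × 27.49 = 5.22 N.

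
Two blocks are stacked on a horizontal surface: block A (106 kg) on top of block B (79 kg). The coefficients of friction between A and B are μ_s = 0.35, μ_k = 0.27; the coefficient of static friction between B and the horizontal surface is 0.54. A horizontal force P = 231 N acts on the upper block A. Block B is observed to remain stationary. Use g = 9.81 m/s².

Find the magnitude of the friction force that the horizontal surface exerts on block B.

Between the blocks, N₁ = m_A g = 1040 N.
So the A–B interface can sustain at most μ_s N₁ = 364 N of static friction.
Since P = 231 N ≤ 364 N, A does not slip on B; friction on A equals P = 231 N.
By Newton's third law B feels 231 N forward from A. With B stationary, the floor's static friction on B balances it: f₂ = 231 N (well within μ_s(m_A+m_B)g = 980 N).

f ≈ 231 N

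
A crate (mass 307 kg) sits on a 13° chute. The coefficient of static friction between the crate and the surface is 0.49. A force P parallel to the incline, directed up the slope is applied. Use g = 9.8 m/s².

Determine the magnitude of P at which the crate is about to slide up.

At impending motion up the slope, friction acts down-slope at its limit: f = μ_s N.
P is parallel to the surface, so N = m g cos θ = 2930 N.
Along the incline: P = m g sin θ + μ_s N = 677 + 0.49×2930 = 2110 N.

P ≈ 2110 N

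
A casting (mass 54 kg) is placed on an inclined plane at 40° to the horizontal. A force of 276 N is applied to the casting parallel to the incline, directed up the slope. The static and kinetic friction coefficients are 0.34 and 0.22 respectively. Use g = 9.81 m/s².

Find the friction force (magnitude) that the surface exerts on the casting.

Normal force: N = m g cos θ = 54 × 9.81 × cos 40° = 405.8 N.
Parallel to the incline, ΣF = 0 gives f = m g sin θ − P = 340.5 − 276 = 64.51 N (up-slope positive).
The static-friction ceiling is μ_s N = 0.34 × 405.8 = 138 N.
Since |64.51| ≤ 138 N, no slip — friction simply equals what equilibrium demands.

f ≈ 64.5 N (up the incline)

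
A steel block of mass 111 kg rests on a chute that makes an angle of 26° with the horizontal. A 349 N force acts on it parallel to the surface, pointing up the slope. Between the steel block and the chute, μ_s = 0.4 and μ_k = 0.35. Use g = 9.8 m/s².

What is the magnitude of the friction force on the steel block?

Perpendicular to the surface, N = m g cos θ = 111·9.8·cos 26° = 977.7 N.
The friction needed for equilibrium is m g sin θ − P = 476.9 − 349 = 127.9 N, measured positive up-slope.
The static-friction ceiling is μ_s N = 0.4 × 977.7 = 391.1 N.
Since |127.9| ≤ 391.1 N, the steel block remains in static equilibrium and friction takes exactly the required value.

f ≈ 128 N (up the incline)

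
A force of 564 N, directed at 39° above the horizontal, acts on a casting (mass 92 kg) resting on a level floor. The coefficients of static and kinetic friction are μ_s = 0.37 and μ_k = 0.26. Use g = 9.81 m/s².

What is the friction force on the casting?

Vertical equilibrium gives N = m g − P sin α = 547.6 N.
For equilibrium, f = P cos α = 564×cos 39° = 438.3 N.
The static-friction limit is μ_s N = 202.6 N.
The required friction exceeds μ_s N, so the casting moves and f = μ_k N = 142 N.

f ≈ 142 N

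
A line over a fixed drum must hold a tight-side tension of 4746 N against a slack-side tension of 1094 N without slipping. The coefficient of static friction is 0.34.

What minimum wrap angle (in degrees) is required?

β_min ≈ 247°

T₂/T₁ = e^{μβ} → β = ln(T₂/T₁)/μ.
β = ln(4746/1094)/0.34 = 1.467/0.34 = 4.316 rad.
In degrees: β = 4.316 × 180/π = 247°.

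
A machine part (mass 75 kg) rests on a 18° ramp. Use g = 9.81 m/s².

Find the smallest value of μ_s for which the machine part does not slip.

At the slip threshold m g sin θ = μ_s m g cos θ, so μ_s,min = tan θ.
μ_s,min = tan 18° = 0.325.

μ_s,min ≈ 0.325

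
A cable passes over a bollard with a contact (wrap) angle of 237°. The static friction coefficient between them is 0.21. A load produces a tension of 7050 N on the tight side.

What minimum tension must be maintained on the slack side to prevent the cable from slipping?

Capstan equation at impending slip: T_tight/T_slack = e^{μβ}.
β = 237° = 4.136 rad; e^{μβ} = e^{0.21×4.136} = 2.384.
T_slack = T_tight / e^{μβ} = 7050 / 2.384 = 2960 N.

T_min ≈ 2960 N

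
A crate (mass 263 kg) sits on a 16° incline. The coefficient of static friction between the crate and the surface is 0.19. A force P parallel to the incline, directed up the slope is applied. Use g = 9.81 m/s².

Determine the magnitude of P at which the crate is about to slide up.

At impending motion up the slope, friction acts down-slope at its limit: f = μ_s N.
P is parallel to the surface, so N = m g cos θ = 2480 N.
Along the incline: P = m g sin θ + μ_s N = 711 + 0.19×2480 = 1180 N.

P ≈ 1180 N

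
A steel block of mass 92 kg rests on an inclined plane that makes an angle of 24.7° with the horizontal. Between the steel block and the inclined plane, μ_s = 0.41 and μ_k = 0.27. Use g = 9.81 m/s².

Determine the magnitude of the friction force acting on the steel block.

f ≈ 221 N (up the incline)

Normal force: N = m g cos θ = 92 × 9.81 × cos 24.7° = 819.9 N.
For equilibrium along the incline, friction must balance the weight component: f = m g sin θ = 377.1 N up the slope.
Maximum static friction available: μ_s N = 0.41 × 819.9 = 336.2 N.
Since |377.1| > 336.2 N, static friction cannot hold it; the steel block slides down the incline and kinetic friction applies: f = μ_k N = 0.27 × 819.9 = 221 N.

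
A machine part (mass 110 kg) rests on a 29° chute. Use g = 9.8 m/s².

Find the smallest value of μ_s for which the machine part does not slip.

μ_s,min ≈ 0.554

At the slip threshold m g sin θ = μ_s m g cos θ, so μ_s,min = tan θ.
μ_s,min = tan 29° = 0.554.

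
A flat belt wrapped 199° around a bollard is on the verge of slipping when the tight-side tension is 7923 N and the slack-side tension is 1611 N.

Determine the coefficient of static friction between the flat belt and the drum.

T₂/T₁ = e^{μβ} → μ = ln(T₂/T₁)/β.
β = 199° = 3.473 rad.
μ = ln(7923/1611)/3.473 = ln(4.918)/3.473 = 0.459.

μ ≈ 0.459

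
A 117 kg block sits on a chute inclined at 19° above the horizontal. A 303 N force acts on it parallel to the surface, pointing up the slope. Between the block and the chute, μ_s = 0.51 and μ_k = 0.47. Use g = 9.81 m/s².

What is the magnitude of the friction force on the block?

f ≈ 70.7 N (up the incline)

Normal force: N = m g cos θ = 117 × 9.81 × cos 19° = 1085 N.
Parallel to the incline, ΣF = 0 gives f = m g sin θ − P = 373.7 − 303 = 70.68 N (up-slope positive).
Static friction can supply at most μ_s N = 553.5 N.
Since |70.68| ≤ 553.5 N, no slip — friction simply equals what equilibrium demands.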